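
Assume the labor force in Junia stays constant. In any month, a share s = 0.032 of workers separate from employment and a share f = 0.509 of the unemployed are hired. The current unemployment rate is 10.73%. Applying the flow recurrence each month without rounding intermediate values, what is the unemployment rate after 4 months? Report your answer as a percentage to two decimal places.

With a fixed labor force, u_{t+1} = u_t + s·(1−u_t) − f·u_t = u_t·(1−s−f) + s.
Here 1−s−f = 0.459 and s = 0.032.
u_1 = 0.107300 × 0.459 + 0.032 = 0.081251.
u_2 = 0.081251 × 0.459 + 0.032 = 0.069294.
u_3 = 0.069294 × 0.459 + 0.032 = 0.063806.
u_4 = 0.063806 × 0.459 + 0.032 = 0.061287.

Unemployment rate after four months ≈ 6.13%.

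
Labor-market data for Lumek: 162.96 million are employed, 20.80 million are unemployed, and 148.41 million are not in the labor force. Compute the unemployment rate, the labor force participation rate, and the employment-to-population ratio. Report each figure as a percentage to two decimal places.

Unemployment rate ≈ 11.32%; labor force participation rate ≈ 55.32%; employment-population ratio ≈ 49.06%.

Labor force = employed + unemployed = 162.96 + 20.80 = 183.76 million.
Working-age population = 183.76 + 148.41 = 332.17 million.
Unemployment rate = 20.80 / 183.76 = 11.32%.
Labor force participation rate = 183.76 / 332.17 = 55.32%.
Employment-population ratio = 162.96 / 332.17 = 49.06%.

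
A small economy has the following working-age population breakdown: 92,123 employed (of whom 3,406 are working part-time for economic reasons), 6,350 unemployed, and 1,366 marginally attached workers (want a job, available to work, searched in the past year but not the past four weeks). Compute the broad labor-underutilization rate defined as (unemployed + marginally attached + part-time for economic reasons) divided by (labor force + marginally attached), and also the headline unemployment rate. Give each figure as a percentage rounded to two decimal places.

Broad underutilization rate ≈ 11.14%; headline unemployment rate ≈ 6.45%.

Labor force = 92,123 + 6,350 = 98,473.
Numerator = 6,350 + 1,366 + 3,406 = 11,122.
Denominator = 98,473 + 1,366 = 99,839.
Broad rate = 11,122 / 99,839 = 11.14%.
Headline unemployment rate = 6,350 / 98,473 = 6.45%.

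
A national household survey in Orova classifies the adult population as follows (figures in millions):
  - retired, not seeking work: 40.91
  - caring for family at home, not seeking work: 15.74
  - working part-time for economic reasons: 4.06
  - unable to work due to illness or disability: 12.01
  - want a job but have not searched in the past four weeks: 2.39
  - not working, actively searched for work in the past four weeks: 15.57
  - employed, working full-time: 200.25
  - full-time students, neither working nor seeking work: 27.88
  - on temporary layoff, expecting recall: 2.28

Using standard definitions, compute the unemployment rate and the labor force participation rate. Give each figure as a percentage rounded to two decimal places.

Employed = 4.06 + 200.25 = 204.31 million (anyone who worked, including part-time for economic reasons, counts as employed).
Unemployed = 15.57 + 2.28 = 17.85 million (jobless and actively searching, or on temporary layoff).
Labor force = 204.31 + 17.85 = 222.16 million.
Not in labor force = 40.91 + 15.74 + 12.01 + 2.39 + 27.88 = 98.93 million (those not working and not actively searching are outside the labor force — including those who want a job but have given up searching).
Civilian working-age population = 222.16 + 98.93 = 321.09 million.
Unemployment rate = 17.85 / 222.16 = 8.03%.
Labor force participation rate = 222.16 / 321.09 = 69.19%.

Unemployment rate ≈ 8.03%; labor force participation rate ≈ 69.19%.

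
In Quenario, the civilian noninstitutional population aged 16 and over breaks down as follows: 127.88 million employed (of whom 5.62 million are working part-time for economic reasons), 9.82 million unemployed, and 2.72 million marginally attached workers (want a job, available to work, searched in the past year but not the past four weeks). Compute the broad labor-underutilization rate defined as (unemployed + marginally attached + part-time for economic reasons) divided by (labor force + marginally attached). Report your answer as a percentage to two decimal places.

Labor force = 127.88 + 9.82 = 137.70 million.
Numerator = 9.82 + 2.72 + 5.62 = 18.16 million.
Denominator = 137.70 + 2.72 = 140.42 million.
Broad rate = 18.16 / 140.42 = 12.93%.

Broad underutilization rate ≈ 12.93%.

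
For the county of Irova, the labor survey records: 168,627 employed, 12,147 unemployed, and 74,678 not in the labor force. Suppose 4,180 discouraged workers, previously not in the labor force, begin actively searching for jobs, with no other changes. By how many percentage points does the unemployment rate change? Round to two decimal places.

The unemployment rate changes by +2.11 percentage points.

Initially, labor force = 168,627 + 12,147 = 180,774, so u = 12,147/180,774 = 6.72%.
After the change, unemployed and labor force both rise by 4,180 → E = 168,627, U = 16,327, labor force = 184,954.
New unemployment rate = 16,327 / 184,954 = 8.83%.
Change = 8.83% − 6.72% = +2.11 percentage points.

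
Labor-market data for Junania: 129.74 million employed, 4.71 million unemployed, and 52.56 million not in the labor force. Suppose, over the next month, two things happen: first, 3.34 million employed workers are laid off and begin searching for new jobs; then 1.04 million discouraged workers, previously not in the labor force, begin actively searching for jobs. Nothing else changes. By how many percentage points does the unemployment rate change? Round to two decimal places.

The unemployment rate changes by +3.21 percentage points.

Initially, labor force = 129.74 + 4.71 = 134.45 million, so u = 4.71/134.45 = 3.50%.
After the first change, employed falls and unemployed rises by 3.34; labor force unchanged → E = 126.40, U = 8.05, labor force = 134.45 million.
After the second change, unemployed and labor force both rise by 1.04 → E = 126.40, U = 9.09, labor force = 135.49 million.
New unemployment rate = 9.09 / 135.49 = 6.71%.
Change = 6.71% − 3.50% = +3.21 percentage points.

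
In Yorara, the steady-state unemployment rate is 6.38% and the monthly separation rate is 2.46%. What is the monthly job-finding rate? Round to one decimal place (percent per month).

Job-finding rate ≈ 36.1% per month.

From u* = s/(s+f): f = s·(1−u)/u.
f = 2.46 × (1 − 0.0638) / 0.0638 = 2.3031 / 0.0638 ≈ 36.1% per month.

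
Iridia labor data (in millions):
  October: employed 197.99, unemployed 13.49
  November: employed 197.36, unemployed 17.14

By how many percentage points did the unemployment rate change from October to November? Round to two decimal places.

October: labor force = 197.99 + 13.49 = 211.48; u = 13.49/211.48 = 6.38%.
November: labor force = 197.36 + 17.14 = 214.50; u = 17.14/214.50 = 7.99%.
Change = 7.99% − 6.38% = +1.61 pp.

The unemployment rate changed by +1.61 percentage points.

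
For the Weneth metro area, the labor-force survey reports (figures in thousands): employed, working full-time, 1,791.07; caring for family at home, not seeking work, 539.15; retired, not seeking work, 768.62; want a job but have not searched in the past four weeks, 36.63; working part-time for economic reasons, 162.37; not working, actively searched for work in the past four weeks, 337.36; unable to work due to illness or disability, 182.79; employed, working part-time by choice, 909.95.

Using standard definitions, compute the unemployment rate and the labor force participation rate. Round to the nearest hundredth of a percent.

Unemployment rate ≈ 10.54%; labor force participation rate ≈ 67.70%.

Employed = 1,791.07 + 162.37 + 909.95 = 2,863.39 thousand (anyone who worked, including part-time for economic reasons, counts as employed).
Unemployed = 337.36 thousand.
Labor force = 2,863.39 + 337.36 = 3,200.75 thousand.
Not in labor force = 539.15 + 768.62 + 36.63 + 182.79 = 1,527.19 thousand (those not working and not actively searching are outside the labor force — including those who want a job but have given up searching).
Civilian working-age population = 3,200.75 + 1,527.19 = 4,727.94 thousand.
Unemployment rate = 337.36 / 3,200.75 = 10.54%.
Labor force participation rate = 3,200.75 / 4,727.94 = 67.70%.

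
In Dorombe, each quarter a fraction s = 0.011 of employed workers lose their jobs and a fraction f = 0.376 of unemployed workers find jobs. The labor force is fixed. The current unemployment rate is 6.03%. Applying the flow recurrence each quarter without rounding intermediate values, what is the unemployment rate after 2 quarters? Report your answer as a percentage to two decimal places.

Unemployment rate after two quarters ≈ 4.04%.

With a fixed labor force, u_{t+1} = u_t + s·(1−u_t) − f·u_t = u_t·(1−s−f) + s.
Here 1−s−f = 0.613 and s = 0.011.
u_1 = 0.060300 × 0.613 + 0.011 = 0.047964.
u_2 = 0.047964 × 0.613 + 0.011 = 0.040402.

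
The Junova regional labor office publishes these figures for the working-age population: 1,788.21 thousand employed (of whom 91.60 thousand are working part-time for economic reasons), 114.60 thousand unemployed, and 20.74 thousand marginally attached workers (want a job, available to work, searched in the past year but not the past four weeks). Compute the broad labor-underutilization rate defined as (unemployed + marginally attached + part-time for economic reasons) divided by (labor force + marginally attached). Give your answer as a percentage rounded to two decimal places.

Labor force = 1,788.21 + 114.60 = 1,902.81 thousand.
Numerator = 114.60 + 20.74 + 91.60 = 226.94 thousand.
Denominator = 1,902.81 + 20.74 = 1,923.55 thousand.
Broad rate = 226.94 / 1,923.55 = 11.80%.

Broad underutilization rate ≈ 11.80%.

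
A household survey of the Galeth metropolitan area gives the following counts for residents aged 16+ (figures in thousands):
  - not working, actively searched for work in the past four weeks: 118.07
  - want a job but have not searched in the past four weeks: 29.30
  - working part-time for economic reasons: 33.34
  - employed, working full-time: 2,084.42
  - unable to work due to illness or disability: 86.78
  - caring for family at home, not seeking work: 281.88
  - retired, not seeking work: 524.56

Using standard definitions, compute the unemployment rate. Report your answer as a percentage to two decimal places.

Employed = 33.34 + 2,084.42 = 2,117.76 thousand (anyone who worked, including part-time for economic reasons, counts as employed).
Unemployed = 118.07 thousand.
Labor force = 2,117.76 + 118.07 = 2,235.83 thousand.
Unemployment rate = 118.07 / 2,235.83 = 5.28%.

Unemployment rate ≈ 5.28%.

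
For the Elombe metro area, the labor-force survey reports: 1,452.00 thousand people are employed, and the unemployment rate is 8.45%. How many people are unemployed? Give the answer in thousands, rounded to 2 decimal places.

About 134.02 thousand are unemployed.

Let U be the number unemployed. The labor force is E + U, and U/(E+U) = 0.0845.
So U = 0.0845 × 1,452.00 / (1 − 0.0845) = 122.6940 / 0.9155 ≈ 134.02 thousand.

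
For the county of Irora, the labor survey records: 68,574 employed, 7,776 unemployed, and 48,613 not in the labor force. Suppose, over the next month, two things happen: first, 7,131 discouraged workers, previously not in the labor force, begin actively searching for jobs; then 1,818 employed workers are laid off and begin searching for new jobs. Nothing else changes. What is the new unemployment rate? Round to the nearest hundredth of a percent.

New unemployment rate ≈ 20.03%.

Initially, labor force = 68,574 + 7,776 = 76,350, so u = 7,776/76,350 = 10.18%.
After the first change, unemployed and labor force both rise by 7,131 → E = 68,574, U = 14,907, labor force = 83,481.
After the second change, employed falls and unemployed rises by 1,818; labor force unchanged → E = 66,756, U = 16,725, labor force = 83,481.
New unemployment rate = 16,725 / 83,481 = 20.03%.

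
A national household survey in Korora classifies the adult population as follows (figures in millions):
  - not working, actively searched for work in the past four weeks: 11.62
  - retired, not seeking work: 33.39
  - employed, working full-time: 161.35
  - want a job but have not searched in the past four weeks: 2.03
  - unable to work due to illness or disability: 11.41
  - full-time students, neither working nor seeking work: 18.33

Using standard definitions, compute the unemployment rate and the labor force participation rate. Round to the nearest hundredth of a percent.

Unemployment rate ≈ 6.72%; labor force participation rate ≈ 72.64%.

Employed = 161.35 million.
Unemployed = 11.62 million.
Labor force = 161.35 + 11.62 = 172.97 million.
Not in labor force = 33.39 + 2.03 + 11.41 + 18.33 = 65.16 million (those not working and not actively searching are outside the labor force — including those who want a job but have given up searching).
Civilian working-age population = 172.97 + 65.16 = 238.13 million.
Unemployment rate = 11.62 / 172.97 = 6.72%.
Labor force participation rate = 172.97 / 238.13 = 72.64%.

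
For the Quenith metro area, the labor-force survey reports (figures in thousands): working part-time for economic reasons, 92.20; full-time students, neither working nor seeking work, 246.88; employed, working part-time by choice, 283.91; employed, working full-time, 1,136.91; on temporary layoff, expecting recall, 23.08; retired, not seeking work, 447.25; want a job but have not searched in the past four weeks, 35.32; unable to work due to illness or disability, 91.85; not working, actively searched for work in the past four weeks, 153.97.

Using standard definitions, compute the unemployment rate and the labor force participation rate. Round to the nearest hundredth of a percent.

Employed = 92.20 + 283.91 + 1,136.91 = 1,513.02 thousand (anyone who worked, including part-time for economic reasons, counts as employed).
Unemployed = 23.08 + 153.97 = 177.05 thousand (jobless and actively searching, or on temporary layoff).
Labor force = 1,513.02 + 177.05 = 1,690.07 thousand.
Not in labor force = 246.88 + 447.25 + 35.32 + 91.85 = 821.30 thousand (those not working and not actively searching are outside the labor force — including those who want a job but have given up searching).
Civilian working-age population = 1,690.07 + 821.30 = 2,511.37 thousand.
Unemployment rate = 177.05 / 1,690.07 = 10.48%.
Labor force participation rate = 1,690.07 / 2,511.37 = 67.30%.

Unemployment rate ≈ 10.48%; labor force participation rate ≈ 67.30%.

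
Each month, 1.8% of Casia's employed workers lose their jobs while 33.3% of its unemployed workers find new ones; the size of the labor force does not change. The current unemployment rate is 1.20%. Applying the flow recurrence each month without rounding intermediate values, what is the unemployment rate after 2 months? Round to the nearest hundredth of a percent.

Unemployment rate after two months ≈ 3.47%.

With a fixed labor force, u_{t+1} = u_t + s·(1−u_t) − f·u_t = u_t·(1−s−f) + s.
Here 1−s−f = 0.649 and s = 0.018.
u_1 = 0.012000 × 0.649 + 0.018 = 0.025788.
u_2 = 0.025788 × 0.649 + 0.018 = 0.034736.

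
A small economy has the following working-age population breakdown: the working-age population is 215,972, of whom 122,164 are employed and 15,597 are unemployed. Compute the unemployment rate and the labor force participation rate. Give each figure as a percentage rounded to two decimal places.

Unemployment rate ≈ 11.32%; labor force participation rate ≈ 63.79%.

Labor force = employed + unemployed = 122,164 + 15,597 = 137,761.
Unemployment rate = 15,597 / 137,761 = 11.32%.
Labor force participation rate = 137,761 / 215,972 = 63.79%.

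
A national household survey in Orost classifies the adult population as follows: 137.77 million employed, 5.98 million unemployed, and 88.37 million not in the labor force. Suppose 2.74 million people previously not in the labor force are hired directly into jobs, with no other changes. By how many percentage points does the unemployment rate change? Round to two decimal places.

Initially, labor force = 137.77 + 5.98 = 143.75 million, so u = 5.98/143.75 = 4.16%.
After the change, employed and labor force both rise by 2.74; unemployed unchanged → E = 140.51, U = 5.98, labor force = 146.49 million.
New unemployment rate = 5.98 / 146.49 = 4.08%.
Change = 4.08% − 4.16% = −0.08 percentage points.

The unemployment rate changes by −0.08 percentage points.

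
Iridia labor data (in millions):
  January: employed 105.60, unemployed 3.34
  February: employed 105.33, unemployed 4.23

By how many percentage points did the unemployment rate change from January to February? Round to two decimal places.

The unemployment rate changed by +0.79 percentage points.

January: labor force = 105.60 + 3.34 = 108.94; u = 3.34/108.94 = 3.07%.
February: labor force = 105.33 + 4.23 = 109.56; u = 4.23/109.56 = 3.86%.
Change = 3.86% − 3.07% = +0.79 pp.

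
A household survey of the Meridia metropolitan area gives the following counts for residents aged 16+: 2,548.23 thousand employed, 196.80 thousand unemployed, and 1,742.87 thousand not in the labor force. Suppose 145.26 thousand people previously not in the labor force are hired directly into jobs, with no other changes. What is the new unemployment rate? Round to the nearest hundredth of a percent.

Initially, labor force = 2,548.23 + 196.80 = 2,745.03 thousand, so u = 196.80/2,745.03 = 7.17%.
After the change, employed and labor force both rise by 145.26; unemployed unchanged → E = 2,693.49, U = 196.80, labor force = 2,890.29 thousand.
New unemployment rate = 196.80 / 2,890.29 = 6.81%.

New unemployment rate ≈ 6.81%.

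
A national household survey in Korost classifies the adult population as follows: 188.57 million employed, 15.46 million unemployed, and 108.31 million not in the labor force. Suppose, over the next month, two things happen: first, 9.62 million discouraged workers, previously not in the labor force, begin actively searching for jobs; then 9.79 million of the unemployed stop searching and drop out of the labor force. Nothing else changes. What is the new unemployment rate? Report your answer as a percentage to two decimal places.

New unemployment rate ≈ 7.50%.

Initially, labor force = 188.57 + 15.46 = 204.03 million, so u = 15.46/204.03 = 7.58%.
After the first change, unemployed and labor force both rise by 9.62 → E = 188.57, U = 25.08, labor force = 213.65 million.
After the second change, unemployed and labor force both fall by 9.79 → E = 188.57, U = 15.29, labor force = 203.86 million.
New unemployment rate = 15.29 / 203.86 = 7.50%.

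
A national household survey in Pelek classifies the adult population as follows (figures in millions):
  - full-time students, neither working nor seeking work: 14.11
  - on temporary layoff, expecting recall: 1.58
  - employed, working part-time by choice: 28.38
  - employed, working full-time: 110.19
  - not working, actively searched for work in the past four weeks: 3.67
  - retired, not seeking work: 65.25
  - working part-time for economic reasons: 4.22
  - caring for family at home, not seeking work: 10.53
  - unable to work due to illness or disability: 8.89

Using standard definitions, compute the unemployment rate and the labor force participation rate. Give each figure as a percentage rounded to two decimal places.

Unemployment rate ≈ 3.55%; labor force participation rate ≈ 59.98%.

Employed = 28.38 + 110.19 + 4.22 = 142.79 million (anyone who worked, including part-time for economic reasons, counts as employed).
Unemployed = 1.58 + 3.67 = 5.25 million (jobless and actively searching, or on temporary layoff).
Labor force = 142.79 + 5.25 = 148.04 million.
Not in labor force = 14.11 + 65.25 + 10.53 + 8.89 = 98.78 million (those not working and not actively searching are outside the labor force).
Civilian working-age population = 148.04 + 98.78 = 246.82 million.
Unemployment rate = 5.25 / 148.04 = 3.55%.
Labor force participation rate = 148.04 / 246.82 = 59.98%.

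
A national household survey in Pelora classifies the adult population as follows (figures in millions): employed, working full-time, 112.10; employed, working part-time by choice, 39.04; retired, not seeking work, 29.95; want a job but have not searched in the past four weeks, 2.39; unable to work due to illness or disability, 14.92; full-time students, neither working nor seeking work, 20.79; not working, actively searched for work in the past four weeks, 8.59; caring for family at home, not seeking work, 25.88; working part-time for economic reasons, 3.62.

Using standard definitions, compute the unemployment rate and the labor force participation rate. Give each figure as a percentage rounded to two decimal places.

Unemployment rate ≈ 5.26%; labor force participation rate ≈ 63.49%.

Employed = 112.10 + 39.04 + 3.62 = 154.76 million (anyone who worked, including part-time for economic reasons, counts as employed).
Unemployed = 8.59 million.
Labor force = 154.76 + 8.59 = 163.35 million.
Not in labor force = 29.95 + 2.39 + 14.92 + 20.79 + 25.88 = 93.93 million (those not working and not actively searching are outside the labor force — including those who want a job but have given up searching).
Civilian working-age population = 163.35 + 93.93 = 257.28 million.
Unemployment rate = 8.59 / 163.35 = 5.26%.
Labor force participation rate = 163.35 / 257.28 = 63.49%.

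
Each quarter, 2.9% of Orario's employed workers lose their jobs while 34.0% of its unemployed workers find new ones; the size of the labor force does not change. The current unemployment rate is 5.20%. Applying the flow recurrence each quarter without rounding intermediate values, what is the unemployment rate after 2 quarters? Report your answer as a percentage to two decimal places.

With a fixed labor force, u_{t+1} = u_t + s·(1−u_t) − f·u_t = u_t·(1−s−f) + s.
Here 1−s−f = 0.631 and s = 0.029.
u_1 = 0.052000 × 0.631 + 0.029 = 0.061812.
u_2 = 0.061812 × 0.631 + 0.029 = 0.068003.

Unemployment rate after two quarters ≈ 6.80%.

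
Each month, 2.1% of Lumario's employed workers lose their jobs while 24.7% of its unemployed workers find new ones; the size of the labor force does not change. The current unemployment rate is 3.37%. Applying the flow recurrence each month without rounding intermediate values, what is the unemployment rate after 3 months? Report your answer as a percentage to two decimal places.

Unemployment rate after three months ≈ 6.08%.

With a fixed labor force, u_{t+1} = u_t + s·(1−u_t) − f·u_t = u_t·(1−s−f) + s.
Here 1−s−f = 0.732 and s = 0.021.
u_1 = 0.033700 × 0.732 + 0.021 = 0.045668.
u_2 = 0.045668 × 0.732 + 0.021 = 0.054429.
u_3 = 0.054429 × 0.732 + 0.021 = 0.060842.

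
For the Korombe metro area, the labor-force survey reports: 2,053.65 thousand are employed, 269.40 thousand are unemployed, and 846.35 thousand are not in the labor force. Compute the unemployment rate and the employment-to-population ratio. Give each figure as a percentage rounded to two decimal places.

Labor force = employed + unemployed = 2,053.65 + 269.40 = 2,323.05 thousand.
Working-age population = 2,323.05 + 846.35 = 3,169.40 thousand.
Unemployment rate = 269.40 / 2,323.05 = 11.60%.
Employment-population ratio = 2,053.65 / 3,169.40 = 64.80%.

Unemployment rate ≈ 11.60%; employment-population ratio ≈ 64.80%.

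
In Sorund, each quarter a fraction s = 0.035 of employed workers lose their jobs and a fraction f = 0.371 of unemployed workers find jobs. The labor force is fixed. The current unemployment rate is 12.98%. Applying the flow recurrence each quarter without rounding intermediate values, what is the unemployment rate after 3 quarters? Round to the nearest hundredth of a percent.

With a fixed labor force, u_{t+1} = u_t + s·(1−u_t) − f·u_t = u_t·(1−s−f) + s.
Here 1−s−f = 0.594 and s = 0.035.
u_1 = 0.129800 × 0.594 + 0.035 = 0.112101.
u_2 = 0.112101 × 0.594 + 0.035 = 0.101588.
u_3 = 0.101588 × 0.594 + 0.035 = 0.095343.

Unemployment rate after three quarters ≈ 9.53%.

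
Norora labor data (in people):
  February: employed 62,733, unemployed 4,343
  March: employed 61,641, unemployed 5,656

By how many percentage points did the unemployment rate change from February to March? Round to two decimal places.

February: labor force = 62,733 + 4,343 = 67,076; u = 4,343/67,076 = 6.47%.
March: labor force = 61,641 + 5,656 = 67,297; u = 5,656/67,297 = 8.40%.
Change = 8.40% − 6.47% = +1.93 pp.

The unemployment rate changed by +1.93 percentage points.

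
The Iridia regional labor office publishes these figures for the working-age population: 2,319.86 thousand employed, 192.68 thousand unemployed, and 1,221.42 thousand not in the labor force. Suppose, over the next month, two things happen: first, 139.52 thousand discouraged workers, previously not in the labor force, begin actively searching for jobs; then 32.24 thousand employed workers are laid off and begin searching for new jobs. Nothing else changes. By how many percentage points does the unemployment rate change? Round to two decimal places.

The unemployment rate changes by +6.07 percentage points.

Initially, labor force = 2,319.86 + 192.68 = 2,512.54 thousand, so u = 192.68/2,512.54 = 7.67%.
After the first change, unemployed and labor force both rise by 139.52 → E = 2,319.86, U = 332.20, labor force = 2,652.06 thousand.
After the second change, employed falls and unemployed rises by 32.24; labor force unchanged → E = 2,287.62, U = 364.44, labor force = 2,652.06 thousand.
New unemployment rate = 364.44 / 2,652.06 = 13.74%.
Change = 13.74% − 7.67% = +6.07 percentage points.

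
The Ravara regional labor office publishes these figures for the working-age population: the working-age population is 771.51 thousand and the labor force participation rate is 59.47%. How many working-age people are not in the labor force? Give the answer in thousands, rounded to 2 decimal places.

About 312.69 thousand are not in the labor force.

Share not in the labor force = 1 − 0.5947 = 0.4053.
Not in labor force = 0.4053 × 771.51 ≈ 312.69 thousand.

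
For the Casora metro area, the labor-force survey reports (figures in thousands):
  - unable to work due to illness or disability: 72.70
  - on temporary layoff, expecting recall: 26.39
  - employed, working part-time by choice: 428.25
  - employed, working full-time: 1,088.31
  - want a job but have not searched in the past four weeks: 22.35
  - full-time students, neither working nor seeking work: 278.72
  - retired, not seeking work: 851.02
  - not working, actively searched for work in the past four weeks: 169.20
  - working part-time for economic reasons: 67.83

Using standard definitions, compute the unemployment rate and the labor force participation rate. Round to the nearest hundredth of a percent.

Unemployment rate ≈ 10.99%; labor force participation rate ≈ 59.24%.

Employed = 428.25 + 1,088.31 + 67.83 = 1,584.39 thousand (anyone who worked, including part-time for economic reasons, counts as employed).
Unemployed = 26.39 + 169.20 = 195.59 thousand (jobless and actively searching, or on temporary layoff).
Labor force = 1,584.39 + 195.59 = 1,779.98 thousand.
Not in labor force = 72.70 + 22.35 + 278.72 + 851.02 = 1,224.79 thousand (those not working and not actively searching are outside the labor force — including those who want a job but have given up searching).
Civilian working-age population = 1,779.98 + 1,224.79 = 3,004.77 thousand.
Unemployment rate = 195.59 / 1,779.98 = 10.99%.
Labor force participation rate = 1,779.98 / 3,004.77 = 59.24%.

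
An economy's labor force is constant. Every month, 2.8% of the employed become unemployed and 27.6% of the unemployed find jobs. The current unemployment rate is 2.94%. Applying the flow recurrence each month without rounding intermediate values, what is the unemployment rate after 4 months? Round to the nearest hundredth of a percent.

With a fixed labor force, u_{t+1} = u_t + s·(1−u_t) − f·u_t = u_t·(1−s−f) + s.
Here 1−s−f = 0.696 and s = 0.028.
u_1 = 0.029400 × 0.696 + 0.028 = 0.048462.
u_2 = 0.048462 × 0.696 + 0.028 = 0.061730.
u_3 = 0.061730 × 0.696 + 0.028 = 0.070964.
u_4 = 0.070964 × 0.696 + 0.028 = 0.077391.

Unemployment rate after four months ≈ 7.74%.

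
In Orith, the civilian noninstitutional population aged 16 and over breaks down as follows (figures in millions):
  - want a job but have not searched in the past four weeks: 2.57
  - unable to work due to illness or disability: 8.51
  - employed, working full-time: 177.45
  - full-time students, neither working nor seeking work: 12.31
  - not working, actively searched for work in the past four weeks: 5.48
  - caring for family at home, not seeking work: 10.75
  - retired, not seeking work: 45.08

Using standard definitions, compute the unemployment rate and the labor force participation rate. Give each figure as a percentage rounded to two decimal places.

Unemployment rate ≈ 3.00%; labor force participation rate ≈ 69.78%.

Employed = 177.45 million.
Unemployed = 5.48 million.
Labor force = 177.45 + 5.48 = 182.93 million.
Not in labor force = 2.57 + 8.51 + 12.31 + 10.75 + 45.08 = 79.22 million (those not working and not actively searching are outside the labor force — including those who want a job but have given up searching).
Civilian working-age population = 182.93 + 79.22 = 262.15 million.
Unemployment rate = 5.48 / 182.93 = 3.00%.
Labor force participation rate = 182.93 / 262.15 = 69.78%.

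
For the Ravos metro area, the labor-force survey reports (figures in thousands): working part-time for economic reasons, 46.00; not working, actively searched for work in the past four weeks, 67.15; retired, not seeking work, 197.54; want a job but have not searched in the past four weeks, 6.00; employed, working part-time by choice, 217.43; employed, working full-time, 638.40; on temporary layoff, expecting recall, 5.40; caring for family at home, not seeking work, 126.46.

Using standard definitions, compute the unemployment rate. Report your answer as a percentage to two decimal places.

Unemployment rate ≈ 7.45%.

Employed = 46.00 + 217.43 + 638.40 = 901.83 thousand (anyone who worked, including part-time for economic reasons, counts as employed).
Unemployed = 67.15 + 5.40 = 72.55 thousand (jobless and actively searching, or on temporary layoff).
Labor force = 901.83 + 72.55 = 974.38 thousand.
Unemployment rate = 72.55 / 974.38 = 7.45%.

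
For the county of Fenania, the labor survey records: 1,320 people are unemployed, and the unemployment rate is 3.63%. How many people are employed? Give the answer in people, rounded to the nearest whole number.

About 35,044 are employed.

Labor force = U / u = 1,320 / 0.0363 ≈ 36,364.
Employed = labor force − unemployed = 36,364 − 1,320 = 35,044.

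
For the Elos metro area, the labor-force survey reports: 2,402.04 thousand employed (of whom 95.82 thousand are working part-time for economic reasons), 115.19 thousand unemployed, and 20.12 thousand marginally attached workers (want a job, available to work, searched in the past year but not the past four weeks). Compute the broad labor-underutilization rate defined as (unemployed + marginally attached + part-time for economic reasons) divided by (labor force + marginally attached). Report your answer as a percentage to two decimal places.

Labor force = 2,402.04 + 115.19 = 2,517.23 thousand.
Numerator = 115.19 + 20.12 + 95.82 = 231.13 thousand.
Denominator = 2,517.23 + 20.12 = 2,537.35 thousand.
Broad rate = 231.13 / 2,537.35 = 9.11%.

Broad underutilization rate ≈ 9.11%.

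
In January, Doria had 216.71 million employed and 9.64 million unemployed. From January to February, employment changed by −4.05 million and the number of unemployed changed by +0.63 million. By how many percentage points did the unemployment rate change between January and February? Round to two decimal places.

January: labor force = 216.71 + 9.64 = 226.35; u = 9.64/226.35 = 4.26%.
February: labor force = 212.66 + 10.27 = 222.93; u = 10.27/222.93 = 4.61%.
Change = 4.61% − 4.26% = +0.35 pp.

The unemployment rate changed by +0.35 percentage points.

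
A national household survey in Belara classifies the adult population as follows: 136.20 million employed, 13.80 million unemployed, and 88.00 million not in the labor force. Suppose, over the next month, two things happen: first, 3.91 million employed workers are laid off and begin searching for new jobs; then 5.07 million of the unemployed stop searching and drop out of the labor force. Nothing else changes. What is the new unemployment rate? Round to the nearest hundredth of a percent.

Initially, labor force = 136.20 + 13.80 = 150.00 million, so u = 13.80/150.00 = 9.20%.
After the first change, employed falls and unemployed rises by 3.91; labor force unchanged → E = 132.29, U = 17.71, labor force = 150.00 million.
After the second change, unemployed and labor force both fall by 5.07 → E = 132.29, U = 12.64, labor force = 144.93 million.
New unemployment rate = 12.64 / 144.93 = 8.72%.

New unemployment rate ≈ 8.72%.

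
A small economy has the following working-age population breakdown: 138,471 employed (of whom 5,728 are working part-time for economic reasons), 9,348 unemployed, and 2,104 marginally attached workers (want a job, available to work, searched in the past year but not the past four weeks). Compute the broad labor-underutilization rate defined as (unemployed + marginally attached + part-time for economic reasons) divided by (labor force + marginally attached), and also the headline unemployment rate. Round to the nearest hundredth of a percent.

Labor force = 138,471 + 9,348 = 147,819.
Numerator = 9,348 + 2,104 + 5,728 = 17,180.
Denominator = 147,819 + 2,104 = 149,923.
Broad rate = 17,180 / 149,923 = 11.46%.
Headline unemployment rate = 9,348 / 147,819 = 6.32%.

Broad underutilization rate ≈ 11.46%; headline unemployment rate ≈ 6.32%.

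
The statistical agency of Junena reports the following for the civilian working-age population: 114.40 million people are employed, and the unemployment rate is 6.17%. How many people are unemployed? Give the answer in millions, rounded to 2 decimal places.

Let U be the number unemployed. The labor force is E + U, and U/(E+U) = 0.0617.
So U = 0.0617 × 114.40 / (1 − 0.0617) = 7.0585 / 0.9383 ≈ 7.52 million.

About 7.52 million are unemployed.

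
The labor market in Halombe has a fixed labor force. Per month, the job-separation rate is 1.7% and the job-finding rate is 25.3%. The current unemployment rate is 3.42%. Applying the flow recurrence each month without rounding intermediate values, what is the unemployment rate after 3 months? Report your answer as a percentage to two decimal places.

With a fixed labor force, u_{t+1} = u_t + s·(1−u_t) − f·u_t = u_t·(1−s−f) + s.
Here 1−s−f = 0.730 and s = 0.017.
u_1 = 0.034200 × 0.730 + 0.017 = 0.041966.
u_2 = 0.041966 × 0.730 + 0.017 = 0.047635.
u_3 = 0.047635 × 0.730 + 0.017 = 0.051774.

Unemployment rate after three months ≈ 5.18%.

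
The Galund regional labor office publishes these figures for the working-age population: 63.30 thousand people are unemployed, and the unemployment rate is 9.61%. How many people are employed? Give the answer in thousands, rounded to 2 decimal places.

About 595.39 thousand are employed.

Labor force = U / u = 63.30 / 0.0961 ≈ 658.69 thousand.
Employed = labor force − unemployed = 658.69 − 63.30 = 595.39 thousand.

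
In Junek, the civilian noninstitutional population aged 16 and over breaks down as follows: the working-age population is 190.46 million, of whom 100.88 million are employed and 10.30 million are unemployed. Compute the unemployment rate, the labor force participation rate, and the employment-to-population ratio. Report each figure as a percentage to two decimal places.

Labor force = employed + unemployed = 100.88 + 10.30 = 111.18 million.
Unemployment rate = 10.30 / 111.18 = 9.26%.
Labor force participation rate = 111.18 / 190.46 = 58.37%.
Employment-population ratio = 100.88 / 190.46 = 52.97%.

Unemployment rate ≈ 9.26%; labor force participation rate ≈ 58.37%; employment-population ratio ≈ 52.97%.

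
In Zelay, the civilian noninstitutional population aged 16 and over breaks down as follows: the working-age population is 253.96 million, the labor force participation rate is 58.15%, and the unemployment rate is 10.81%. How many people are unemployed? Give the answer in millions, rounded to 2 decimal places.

About 15.96 million are unemployed.

Labor force = 0.5815 × 253.96 = 147.68 million.
Unemployed = 0.1081 × 147.68 ≈ 15.96 million.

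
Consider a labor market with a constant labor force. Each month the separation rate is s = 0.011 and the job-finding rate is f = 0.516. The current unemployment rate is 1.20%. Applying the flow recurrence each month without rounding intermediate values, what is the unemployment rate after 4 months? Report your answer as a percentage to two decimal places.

With a fixed labor force, u_{t+1} = u_t + s·(1−u_t) − f·u_t = u_t·(1−s−f) + s.
Here 1−s−f = 0.473 and s = 0.011.
u_1 = 0.012000 × 0.473 + 0.011 = 0.016676.
u_2 = 0.016676 × 0.473 + 0.011 = 0.018888.
u_3 = 0.018888 × 0.473 + 0.011 = 0.019934.
u_4 = 0.019934 × 0.473 + 0.011 = 0.020429.

Unemployment rate after four months ≈ 2.04%.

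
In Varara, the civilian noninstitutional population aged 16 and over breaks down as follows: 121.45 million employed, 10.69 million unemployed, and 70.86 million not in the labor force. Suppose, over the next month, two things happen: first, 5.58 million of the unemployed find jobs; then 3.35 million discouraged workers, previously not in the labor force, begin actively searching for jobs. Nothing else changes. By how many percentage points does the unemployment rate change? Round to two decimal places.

Initially, labor force = 121.45 + 10.69 = 132.14 million, so u = 10.69/132.14 = 8.09%.
After the first change, unemployed falls and employed rises by 5.58; labor force unchanged → E = 127.03, U = 5.11, labor force = 132.14 million.
After the second change, unemployed and labor force both rise by 3.35 → E = 127.03, U = 8.46, labor force = 135.49 million.
New unemployment rate = 8.46 / 135.49 = 6.24%.
Change = 6.24% − 8.09% = −1.85 percentage points.

The unemployment rate changes by −1.85 percentage points.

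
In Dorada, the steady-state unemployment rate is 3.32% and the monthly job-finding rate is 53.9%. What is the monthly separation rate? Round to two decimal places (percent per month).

From u* = s/(s+f): s = u·f/(1−u).
s = 0.0332 × 53.9 / (1 − 0.0332) = 1.7895 / 0.9668 ≈ 1.85% per month.

Separation rate ≈ 1.85% per month.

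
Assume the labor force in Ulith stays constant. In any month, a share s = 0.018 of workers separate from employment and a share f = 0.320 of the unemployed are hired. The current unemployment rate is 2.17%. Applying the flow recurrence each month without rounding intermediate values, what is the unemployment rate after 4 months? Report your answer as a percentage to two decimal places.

Unemployment rate after four months ≈ 4.72%.

With a fixed labor force, u_{t+1} = u_t + s·(1−u_t) − f·u_t = u_t·(1−s−f) + s.
Here 1−s−f = 0.662 and s = 0.018.
u_1 = 0.021700 × 0.662 + 0.018 = 0.032365.
u_2 = 0.032365 × 0.662 + 0.018 = 0.039426.
u_3 = 0.039426 × 0.662 + 0.018 = 0.044100.
u_4 = 0.044100 × 0.662 + 0.018 = 0.047194.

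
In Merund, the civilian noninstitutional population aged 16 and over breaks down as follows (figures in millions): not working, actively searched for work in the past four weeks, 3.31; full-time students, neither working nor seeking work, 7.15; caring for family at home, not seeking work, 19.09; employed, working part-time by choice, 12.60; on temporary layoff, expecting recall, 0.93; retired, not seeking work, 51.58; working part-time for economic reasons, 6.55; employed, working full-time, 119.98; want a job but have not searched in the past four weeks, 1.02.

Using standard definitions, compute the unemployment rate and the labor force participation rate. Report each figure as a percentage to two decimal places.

Unemployment rate ≈ 2.96%; labor force participation rate ≈ 64.52%.

Employed = 12.60 + 6.55 + 119.98 = 139.13 million (anyone who worked, including part-time for economic reasons, counts as employed).
Unemployed = 3.31 + 0.93 = 4.24 million (jobless and actively searching, or on temporary layoff).
Labor force = 139.13 + 4.24 = 143.37 million.
Not in labor force = 7.15 + 19.09 + 51.58 + 1.02 = 78.84 million (those not working and not actively searching are outside the labor force — including those who want a job but have given up searching).
Civilian working-age population = 143.37 + 78.84 = 222.21 million.
Unemployment rate = 4.24 / 143.37 = 2.96%.
Labor force participation rate = 143.37 / 222.21 = 64.52%.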